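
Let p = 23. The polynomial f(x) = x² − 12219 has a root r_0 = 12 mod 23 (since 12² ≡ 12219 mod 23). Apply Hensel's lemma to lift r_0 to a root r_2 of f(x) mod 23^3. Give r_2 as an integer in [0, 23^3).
r_2 = 5739 (mod 12167)

Hensel's recurrence: r_{i+1} = r_i − f(r_i)·(f′(r_i))^{-1} mod 23^{i+2}, with f′(x) = 2x. Iterate:
  r_0 = 12 (mod 23)
  r_1 = 449 (mod 529)
  r_2 = 5739 (mod 12167)
Final: r_2 = 5739, and one checks f(r_2) ≡ 0 mod 23^3.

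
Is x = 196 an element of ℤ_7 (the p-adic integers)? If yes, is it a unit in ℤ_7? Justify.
x ∈ ℤ_7 but not a unit; v_7(x) = 2 > 0

ℤ_7 = {x ∈ ℚ_7 : v_7(x) ≥ 0} and ℤ_7^× = {x ∈ ℤ_7 : v_7(x) = 0}. Here v_7(196) = v_7(num) − v_7(den) = 2; compare against these criteria.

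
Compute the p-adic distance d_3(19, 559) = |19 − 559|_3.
d_3(19, 559) = 1/27

Step 1 — x − y = 19 − 559 = -540. Step 2 — v_3(-540) = 3 (factor: -540 = −(3^3 · 20); the sign does not affect v_p). Step 3 — |x − y|_3 = 3^{-3} = 1/27.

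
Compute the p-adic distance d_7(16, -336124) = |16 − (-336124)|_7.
d_7(16, -336124) = 1/16807

Step 1 — x − y = 16 − (-336124) = 336140. Step 2 — v_7(336140) = 5 (factor: 336140 = (7^5 · 20); the sign does not affect v_p). Step 3 — |x − y|_7 = 7^{-5} = 1/16807.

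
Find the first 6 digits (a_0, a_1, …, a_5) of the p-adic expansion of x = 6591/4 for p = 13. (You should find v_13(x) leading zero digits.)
(a_0, …, a_5) = (0, 0, 0, 4, 3, 3)

v_13(6591/4) = 3, so a_0 = ... = a_2 = 0. Factor out: x = 13^3 · u with u = 3/4 a unit in ℤ_13. Expand u iteratively via a_{v+i} = u_i mod 13, u_{i+1} = (u_i − a_{v+i})/13:
  u_0 = 3/4;  a_3 = 4;  u_1 = (u_0 − 4)/13 = -1/4
  u_1 = -1/4;  a_4 = 3;  u_2 = (u_1 − 3)/13 = -1/4
  u_2 = -1/4;  a_5 = 3;  u_3 = (u_2 − 3)/13 = -1/4
Digits: (0, 0, 0, 4, 3, 3).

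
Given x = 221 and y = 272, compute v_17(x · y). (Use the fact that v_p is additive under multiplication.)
v_17(60112) = 2

v_p(x) = 1 (factor: 221 = 17^1 · 13); v_p(y) = 1 (factor: 272 = 17^1 · 16). Additivity: v_p(xy) = v_p(x) + v_p(y) = 1 + 1 = 2. (Direct check: xy = 60112 = 17^2 · (208).)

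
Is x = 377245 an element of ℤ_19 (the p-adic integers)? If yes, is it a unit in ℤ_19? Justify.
x ∈ ℤ_19 but not a unit; v_19(x) = 3 > 0

ℤ_19 = {x ∈ ℚ_19 : v_19(x) ≥ 0} and ℤ_19^× = {x ∈ ℤ_19 : v_19(x) = 0}. Here v_19(377245) = v_19(num) − v_19(den) = 3; compare against these criteria.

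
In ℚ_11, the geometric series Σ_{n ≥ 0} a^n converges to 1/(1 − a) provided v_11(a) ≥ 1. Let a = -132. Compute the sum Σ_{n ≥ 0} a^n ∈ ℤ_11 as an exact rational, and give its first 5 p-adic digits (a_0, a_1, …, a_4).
Σ a^n = 1/(1 − a) = 1/133;  first 5 digits = (1, 10, 10, 0, 10)

v_11(a) = 1 ≥ 1, so the series converges in ℤ_11 to 1/(1 − a) = 1/(1 − (-132)) = 1/133. Expand this rational in ℤ_11: compute digits iteratively via d_i = x_i mod 11, x_{i+1} = (x_i − d_i)/11. The first 5 digits are (1, 10, 10, 0, 10).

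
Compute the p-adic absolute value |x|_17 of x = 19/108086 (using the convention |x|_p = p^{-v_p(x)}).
|19/108086|_17 = 4913

Step 1 — compute v_17(x) by factoring powers of 17 out of the numerator and denominator: v_17(19/108086) = -3. Step 2 — apply |x|_p = p^{-v_p(x)} = 17^{3} = 4913.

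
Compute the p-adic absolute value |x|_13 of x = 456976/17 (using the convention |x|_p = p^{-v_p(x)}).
|456976/17|_13 = 1/28561

Step 1 — compute v_13(x) by factoring powers of 13 out of the numerator and denominator: v_13(456976/17) = 4. Step 2 — apply |x|_p = p^{-v_p(x)} = 13^{-4} = 1/28561.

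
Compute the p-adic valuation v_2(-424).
v_2(-424) = 3

v_2(n) is the largest exponent k such that 2^k divides n. Factor out: -424 = -2^3 · 53. (Sign doesn't affect v_p.) So v_2(-424) = 3.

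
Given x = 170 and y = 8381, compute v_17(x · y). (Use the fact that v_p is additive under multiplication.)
v_17(1424770) = 3

v_p(x) = 1 (factor: 170 = 17^1 · 10); v_p(y) = 2 (factor: 8381 = 17^2 · 29). Additivity: v_p(xy) = v_p(x) + v_p(y) = 1 + 2 = 3. (Direct check: xy = 1424770 = 17^3 · (290).)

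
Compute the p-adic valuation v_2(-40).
v_2(-40) = 3

v_2(n) is the largest exponent k such that 2^k divides n. Factor out: -40 = -2^3 · 5. (Sign doesn't affect v_p.) So v_2(-40) = 3.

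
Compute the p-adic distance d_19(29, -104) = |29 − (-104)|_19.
d_19(29, -104) = 1/19

Step 1 — x − y = 29 − (-104) = 133. Step 2 — v_19(133) = 1 (factor: 133 = (19^1 · 7); the sign does not affect v_p). Step 3 — |x − y|_19 = 19^{-1} = 1/19.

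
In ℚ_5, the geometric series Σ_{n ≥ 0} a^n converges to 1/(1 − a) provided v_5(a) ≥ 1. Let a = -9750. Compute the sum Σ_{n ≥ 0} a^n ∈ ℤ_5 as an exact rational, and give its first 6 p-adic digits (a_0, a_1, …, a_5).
Σ a^n = 1/(1 − a) = 1/9751;  first 6 digits = (1, 0, 0, 2, 4, 1)

v_5(a) = 3 ≥ 1, so the series converges in ℤ_5 to 1/(1 − a) = 1/(1 − (-9750)) = 1/9751. Expand this rational in ℤ_5: compute digits iteratively via d_i = x_i mod 5, x_{i+1} = (x_i − d_i)/5. The first 6 digits are (1, 0, 0, 2, 4, 1).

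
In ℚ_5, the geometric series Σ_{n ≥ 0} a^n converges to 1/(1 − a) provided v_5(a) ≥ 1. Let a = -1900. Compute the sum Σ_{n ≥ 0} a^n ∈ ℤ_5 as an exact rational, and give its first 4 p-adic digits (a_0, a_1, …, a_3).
Σ a^n = 1/(1 − a) = 1/1901;  first 4 digits = (1, 0, 4, 4)

v_5(a) = 2 ≥ 1, so the series converges in ℤ_5 to 1/(1 − a) = 1/(1 − (-1900)) = 1/1901. Expand this rational in ℤ_5: compute digits iteratively via d_i = x_i mod 5, x_{i+1} = (x_i − d_i)/5. The first 4 digits are (1, 0, 4, 4).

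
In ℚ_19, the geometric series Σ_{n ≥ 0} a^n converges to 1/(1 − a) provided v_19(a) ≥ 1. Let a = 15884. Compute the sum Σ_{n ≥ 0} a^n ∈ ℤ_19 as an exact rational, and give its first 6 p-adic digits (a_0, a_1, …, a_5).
Σ a^n = 1/(1 − a) = -1/15883;  first 6 digits = (1, 0, 6, 2, 17, 6)

v_19(a) = 2 ≥ 1, so the series converges in ℤ_19 to 1/(1 − a) = 1/(1 − 15884) = -1/15883. Expand this rational in ℤ_19: compute digits iteratively via d_i = x_i mod 19, x_{i+1} = (x_i − d_i)/19. The first 6 digits are (1, 0, 6, 2, 17, 6).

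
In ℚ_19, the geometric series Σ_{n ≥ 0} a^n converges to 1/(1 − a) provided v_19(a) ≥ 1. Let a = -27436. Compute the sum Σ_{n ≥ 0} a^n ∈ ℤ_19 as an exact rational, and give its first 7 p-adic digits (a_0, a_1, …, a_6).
Σ a^n = 1/(1 − a) = 1/27437;  first 7 digits = (1, 0, 0, 15, 18, 18, 15)

v_19(a) = 3 ≥ 1, so the series converges in ℤ_19 to 1/(1 − a) = 1/(1 − (-27436)) = 1/27437. Expand this rational in ℤ_19: compute digits iteratively via d_i = x_i mod 19, x_{i+1} = (x_i − d_i)/19. The first 7 digits are (1, 0, 0, 15, 18, 18, 15).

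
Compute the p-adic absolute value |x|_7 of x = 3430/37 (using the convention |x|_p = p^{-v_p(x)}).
|3430/37|_7 = 1/343

Step 1 — compute v_7(x) by factoring powers of 7 out of the numerator and denominator: v_7(3430/37) = 3. Step 2 — apply |x|_p = p^{-v_p(x)} = 7^{-3} = 1/343.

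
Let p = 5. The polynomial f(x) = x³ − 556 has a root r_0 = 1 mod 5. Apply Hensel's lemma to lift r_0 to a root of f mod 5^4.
r_3 = 336 (mod 625)

Hensel: r_{i+1} = r_i − f(r_i)/f′(r_i) mod 5^{i+2}, where f′(x) = 3x². Iterate:
  r_0 = 1 (mod 5)
  r_1 = 11 (mod 25)
  r_2 = 86 (mod 125)
  r_3 = 336 (mod 625)
Final: r = 336 with f(r) ≡ 0 mod 5^4.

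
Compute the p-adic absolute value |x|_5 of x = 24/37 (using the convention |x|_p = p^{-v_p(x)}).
|24/37|_5 = 1

Step 1 — compute v_5(x) by factoring powers of 5 out of the numerator and denominator: v_5(24/37) = 0. Step 2 — apply |x|_p = p^{-v_p(x)} = 5^{0} = 1.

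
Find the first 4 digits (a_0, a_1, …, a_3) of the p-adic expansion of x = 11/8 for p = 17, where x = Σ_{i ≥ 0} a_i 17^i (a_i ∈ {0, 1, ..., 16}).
(a_0, …, a_3) = (12, 10, 10, 10)

v_17(11/8) = 0 (numerator and denominator both coprime to 17), so x ∈ ℤ_17^×. Compute digits iteratively via a_i = x_i mod 17, x_{i+1} = (x_i − a_i)/17, with x_0 = x:
  x_0 = 11/8;  a_0 = 12;  x_1 = (x_0 − 12)/17 = -5/8
  x_1 = -5/8;  a_1 = 10;  x_2 = (x_1 − 10)/17 = -5/8
  x_2 = -5/8;  a_2 = 10;  x_3 = (x_2 − 10)/17 = -5/8
  x_3 = -5/8;  a_3 = 10;  x_4 = (x_3 − 10)/17 = -5/8
Digits: (12, 10, 10, 10).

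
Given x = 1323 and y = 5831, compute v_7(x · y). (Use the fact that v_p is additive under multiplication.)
v_7(7714413) = 5

v_p(x) = 2 (factor: 1323 = 7^2 · 27); v_p(y) = 3 (factor: 5831 = 7^3 · 17). Additivity: v_p(xy) = v_p(x) + v_p(y) = 2 + 3 = 5. (Direct check: xy = 7714413 = 7^5 · (459).)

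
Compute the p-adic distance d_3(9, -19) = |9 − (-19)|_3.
d_3(9, -19) = 1

Step 1 — x − y = 9 − (-19) = 28. Step 2 — v_3(28) = 0 (factor: 28 = (3^0 · 28); the sign does not affect v_p). Step 3 — |x − y|_3 = 3^{0} = 1.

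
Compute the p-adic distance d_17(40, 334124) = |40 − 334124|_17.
d_17(40, 334124) = 1/83521

Step 1 — x − y = 40 − 334124 = -334084. Step 2 — v_17(-334084) = 4 (factor: -334084 = −(17^4 · 4); the sign does not affect v_p). Step 3 — |x − y|_17 = 17^{-4} = 1/83521.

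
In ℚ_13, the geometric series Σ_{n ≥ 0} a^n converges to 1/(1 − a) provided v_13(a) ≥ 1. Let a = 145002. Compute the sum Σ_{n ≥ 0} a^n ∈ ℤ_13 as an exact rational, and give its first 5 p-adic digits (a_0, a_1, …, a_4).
Σ a^n = 1/(1 − a) = -1/145001;  first 5 digits = (1, 0, 0, 1, 5)

v_13(a) = 3 ≥ 1, so the series converges in ℤ_13 to 1/(1 − a) = 1/(1 − 145002) = -1/145001. Expand this rational in ℤ_13: compute digits iteratively via d_i = x_i mod 13, x_{i+1} = (x_i − d_i)/13. The first 5 digits are (1, 0, 0, 1, 5).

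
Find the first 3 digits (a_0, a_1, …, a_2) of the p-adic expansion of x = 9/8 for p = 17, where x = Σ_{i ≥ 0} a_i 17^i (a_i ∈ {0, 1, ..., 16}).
(a_0, …, a_2) = (16, 14, 14)

v_17(9/8) = 0 (numerator and denominator both coprime to 17), so x ∈ ℤ_17^×. Compute digits iteratively via a_i = x_i mod 17, x_{i+1} = (x_i − a_i)/17, with x_0 = x:
  x_0 = 9/8;  a_0 = 16;  x_1 = (x_0 − 16)/17 = -7/8
  x_1 = -7/8;  a_1 = 14;  x_2 = (x_1 − 14)/17 = -7/8
  x_2 = -7/8;  a_2 = 14;  x_3 = (x_2 − 14)/17 = -7/8
Digits: (16, 14, 14).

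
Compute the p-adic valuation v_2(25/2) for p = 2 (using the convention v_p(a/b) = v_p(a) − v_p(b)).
v_2(25/2) = -1

Factor powers of 2 from the numerator and denominator of the reduced fraction: 25 = 2^0 · 25 and 2 = 2^1 · 1. Apply v_p(a/b) = v_p(a) − v_p(b): v_2(25/2) = 0 − 1 = -1.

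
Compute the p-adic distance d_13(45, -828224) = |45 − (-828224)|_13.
d_13(45, -828224) = 1/28561

Step 1 — x − y = 45 − (-828224) = 828269. Step 2 — v_13(828269) = 4 (factor: 828269 = (13^4 · 29); the sign does not affect v_p). Step 3 — |x − y|_13 = 13^{-4} = 1/28561.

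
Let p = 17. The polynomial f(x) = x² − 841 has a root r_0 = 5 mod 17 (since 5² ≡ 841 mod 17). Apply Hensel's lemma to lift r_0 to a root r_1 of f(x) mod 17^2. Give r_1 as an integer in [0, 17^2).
r_1 = 260 (mod 289)

Hensel's recurrence: r_{i+1} = r_i − f(r_i)·(f′(r_i))^{-1} mod 17^{i+2}, with f′(x) = 2x. Iterate:
  r_0 = 5 (mod 17)
  r_1 = 260 (mod 289)
Final: r_1 = 260, and one checks f(r_1) ≡ 0 mod 17^2.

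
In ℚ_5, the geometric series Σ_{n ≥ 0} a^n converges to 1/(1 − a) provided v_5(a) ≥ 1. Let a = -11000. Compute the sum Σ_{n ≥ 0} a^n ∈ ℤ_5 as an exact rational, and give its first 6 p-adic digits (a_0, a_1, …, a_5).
Σ a^n = 1/(1 − a) = 1/11001;  first 6 digits = (1, 0, 0, 2, 2, 1)

v_5(a) = 3 ≥ 1, so the series converges in ℤ_5 to 1/(1 − a) = 1/(1 − (-11000)) = 1/11001. Expand this rational in ℤ_5: compute digits iteratively via d_i = x_i mod 5, x_{i+1} = (x_i − d_i)/5. The first 6 digits are (1, 0, 0, 2, 2, 1).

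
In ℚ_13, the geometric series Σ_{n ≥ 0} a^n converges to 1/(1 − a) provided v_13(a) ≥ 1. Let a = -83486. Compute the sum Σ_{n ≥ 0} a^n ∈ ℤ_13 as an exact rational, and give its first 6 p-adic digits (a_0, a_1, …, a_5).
Σ a^n = 1/(1 − a) = 1/83487;  first 6 digits = (1, 0, 0, 1, 10, 12)

v_13(a) = 3 ≥ 1, so the series converges in ℤ_13 to 1/(1 − a) = 1/(1 − (-83486)) = 1/83487. Expand this rational in ℤ_13: compute digits iteratively via d_i = x_i mod 13, x_{i+1} = (x_i − d_i)/13. The first 6 digits are (1, 0, 0, 1, 10, 12).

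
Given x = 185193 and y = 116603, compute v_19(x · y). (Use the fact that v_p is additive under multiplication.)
v_19(21594059379) = 6

v_p(x) = 3 (factor: 185193 = 19^3 · 27); v_p(y) = 3 (factor: 116603 = 19^3 · 17). Additivity: v_p(xy) = v_p(x) + v_p(y) = 3 + 3 = 6. (Direct check: xy = 21594059379 = 19^6 · (459).)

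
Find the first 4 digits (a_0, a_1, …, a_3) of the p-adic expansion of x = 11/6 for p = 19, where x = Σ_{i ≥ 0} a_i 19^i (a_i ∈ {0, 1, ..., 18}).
(a_0, …, a_3) = (5, 3, 3, 3)

v_19(11/6) = 0 (numerator and denominator both coprime to 19), so x ∈ ℤ_19^×. Compute digits iteratively via a_i = x_i mod 19, x_{i+1} = (x_i − a_i)/19, with x_0 = x:
  x_0 = 11/6;  a_0 = 5;  x_1 = (x_0 − 5)/19 = -1/6
  x_1 = -1/6;  a_1 = 3;  x_2 = (x_1 − 3)/19 = -1/6
  x_2 = -1/6;  a_2 = 3;  x_3 = (x_2 − 3)/19 = -1/6
  x_3 = -1/6;  a_3 = 3;  x_4 = (x_3 − 3)/19 = -1/6
Digits: (5, 3, 3, 3).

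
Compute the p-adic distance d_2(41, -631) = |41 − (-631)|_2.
d_2(41, -631) = 1/32

Step 1 — x − y = 41 − (-631) = 672. Step 2 — v_2(672) = 5 (factor: 672 = (2^5 · 21); the sign does not affect v_p). Step 3 — |x − y|_2 = 2^{-5} = 1/32.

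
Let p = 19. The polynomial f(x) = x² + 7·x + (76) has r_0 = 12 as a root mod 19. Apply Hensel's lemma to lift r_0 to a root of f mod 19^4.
r_3 = 80249 (mod 130321)

Hensel: r_{i+1} = r_i − f(r_i)·(f′(r_i))^{-1} mod 19^{i+2}, f′(x) = 2x + 7. Iterate:
  r_0 = 12 (mod 19)
  r_1 = 107 (mod 361)
  r_2 = 4800 (mod 6859)
  r_3 = 80249 (mod 130321)
Final: r = 80249 satisfies f(r) ≡ 0 mod 19^4.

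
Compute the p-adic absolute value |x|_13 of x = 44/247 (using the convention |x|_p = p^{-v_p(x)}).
|44/247|_13 = 13

Step 1 — compute v_13(x) by factoring powers of 13 out of the numerator and denominator: v_13(44/247) = -1. Step 2 — apply |x|_p = p^{-v_p(x)} = 13^{1} = 13.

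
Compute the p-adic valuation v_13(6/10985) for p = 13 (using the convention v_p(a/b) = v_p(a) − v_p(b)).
v_13(6/10985) = -3

Factor powers of 13 from the numerator and denominator of the reduced fraction: 6 = 13^0 · 6 and 10985 = 13^3 · 5. Apply v_p(a/b) = v_p(a) − v_p(b): v_13(6/10985) = 0 − 3 = -3.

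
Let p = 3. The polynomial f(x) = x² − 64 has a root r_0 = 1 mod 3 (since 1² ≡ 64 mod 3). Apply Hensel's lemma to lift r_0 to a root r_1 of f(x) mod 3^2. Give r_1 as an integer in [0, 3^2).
r_1 = 1 (mod 9)

Hensel's recurrence: r_{i+1} = r_i − f(r_i)·(f′(r_i))^{-1} mod 3^{i+2}, with f′(x) = 2x. Iterate:
  r_0 = 1 (mod 3)
  r_1 = 1 (mod 9)
Final: r_1 = 1, and one checks f(r_1) ≡ 0 mod 3^2.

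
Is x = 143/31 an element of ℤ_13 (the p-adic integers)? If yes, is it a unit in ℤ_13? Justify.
x ∈ ℤ_13 but not a unit; v_13(x) = 1 > 0

ℤ_13 = {x ∈ ℚ_13 : v_13(x) ≥ 0} and ℤ_13^× = {x ∈ ℤ_13 : v_13(x) = 0}. Here v_13(143/31) = v_13(num) − v_13(den) = 1; compare against these criteria.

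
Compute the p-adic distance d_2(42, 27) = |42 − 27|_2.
d_2(42, 27) = 1

Step 1 — x − y = 42 − 27 = 15. Step 2 — v_2(15) = 0 (factor: 15 = (2^0 · 15); the sign does not affect v_p). Step 3 — |x − y|_2 = 2^{0} = 1.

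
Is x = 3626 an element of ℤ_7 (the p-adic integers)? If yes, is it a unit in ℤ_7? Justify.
x ∈ ℤ_7 but not a unit; v_7(x) = 2 > 0

ℤ_7 = {x ∈ ℚ_7 : v_7(x) ≥ 0} and ℤ_7^× = {x ∈ ℤ_7 : v_7(x) = 0}. Here v_7(3626) = v_7(num) − v_7(den) = 2; compare against these criteria.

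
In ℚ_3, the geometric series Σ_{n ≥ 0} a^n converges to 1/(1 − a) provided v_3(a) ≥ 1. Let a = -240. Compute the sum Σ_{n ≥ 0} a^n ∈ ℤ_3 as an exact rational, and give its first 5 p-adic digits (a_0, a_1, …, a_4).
Σ a^n = 1/(1 − a) = 1/241;  first 5 digits = (1, 1, 1, 1, 1)

v_3(a) = 1 ≥ 1, so the series converges in ℤ_3 to 1/(1 − a) = 1/(1 − (-240)) = 1/241. Expand this rational in ℤ_3: compute digits iteratively via d_i = x_i mod 3, x_{i+1} = (x_i − d_i)/3. The first 5 digits are (1, 1, 1, 1, 1).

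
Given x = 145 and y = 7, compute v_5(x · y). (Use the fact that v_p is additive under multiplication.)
v_5(1015) = 1

v_p(x) = 1 (factor: 145 = 5^1 · 29); v_p(y) = 0 (factor: 7 = 5^0 · 7). Additivity: v_p(xy) = v_p(x) + v_p(y) = 1 + 0 = 1. (Direct check: xy = 1015 = 5^1 · (203).)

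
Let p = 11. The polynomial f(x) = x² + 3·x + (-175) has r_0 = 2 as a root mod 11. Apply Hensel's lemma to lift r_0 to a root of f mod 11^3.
r_2 = 959 (mod 1331)

Hensel: r_{i+1} = r_i − f(r_i)·(f′(r_i))^{-1} mod 11^{i+2}, f′(x) = 2x + 3. Iterate:
  r_0 = 2 (mod 11)
  r_1 = 112 (mod 121)
  r_2 = 959 (mod 1331)
Final: r = 959 satisfies f(r) ≡ 0 mod 11^3.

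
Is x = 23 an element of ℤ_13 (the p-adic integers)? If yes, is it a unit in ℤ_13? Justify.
x ∈ ℤ_13^× (unit); v_13(x) = 0

ℤ_13 = {x ∈ ℚ_13 : v_13(x) ≥ 0} and ℤ_13^× = {x ∈ ℤ_13 : v_13(x) = 0}. Here v_13(23) = v_13(num) − v_13(den) = 0; compare against these criteria.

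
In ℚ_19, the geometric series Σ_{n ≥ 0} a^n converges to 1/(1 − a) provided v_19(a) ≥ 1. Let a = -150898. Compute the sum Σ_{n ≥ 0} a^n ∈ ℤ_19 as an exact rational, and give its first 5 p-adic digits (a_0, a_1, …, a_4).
Σ a^n = 1/(1 − a) = 1/150899;  first 5 digits = (1, 0, 0, 16, 17)

v_19(a) = 3 ≥ 1, so the series converges in ℤ_19 to 1/(1 − a) = 1/(1 − (-150898)) = 1/150899. Expand this rational in ℤ_19: compute digits iteratively via d_i = x_i mod 19, x_{i+1} = (x_i − d_i)/19. The first 5 digits are (1, 0, 0, 16, 17).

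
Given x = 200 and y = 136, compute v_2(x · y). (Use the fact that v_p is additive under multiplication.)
v_2(27200) = 6

v_p(x) = 3 (factor: 200 = 2^3 · 25); v_p(y) = 3 (factor: 136 = 2^3 · 17). Additivity: v_p(xy) = v_p(x) + v_p(y) = 3 + 3 = 6. (Direct check: xy = 27200 = 2^6 · (425).)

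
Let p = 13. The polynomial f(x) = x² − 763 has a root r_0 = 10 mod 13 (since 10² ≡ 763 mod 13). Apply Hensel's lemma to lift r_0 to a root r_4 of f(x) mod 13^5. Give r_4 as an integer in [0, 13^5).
r_4 = 66908 (mod 371293)

Hensel's recurrence: r_{i+1} = r_i − f(r_i)·(f′(r_i))^{-1} mod 13^{i+2}, with f′(x) = 2x. Iterate:
  r_0 = 10 (mod 13)
  r_1 = 153 (mod 169)
  r_2 = 998 (mod 2197)
  r_3 = 9786 (mod 28561)
  r_4 = 66908 (mod 371293)
Final: r_4 = 66908, and one checks f(r_4) ≡ 0 mod 13^5.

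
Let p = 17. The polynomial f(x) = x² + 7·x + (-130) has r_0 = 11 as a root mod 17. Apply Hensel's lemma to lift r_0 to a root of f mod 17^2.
r_1 = 198 (mod 289)

Hensel: r_{i+1} = r_i − f(r_i)·(f′(r_i))^{-1} mod 17^{i+2}, f′(x) = 2x + 7. Iterate:
  r_0 = 11 (mod 17)
  r_1 = 198 (mod 289)
Final: r = 198 satisfies f(r) ≡ 0 mod 17^2.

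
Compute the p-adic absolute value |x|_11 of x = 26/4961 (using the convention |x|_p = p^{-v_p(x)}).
|26/4961|_11 = 121

Step 1 — compute v_11(x) by factoring powers of 11 out of the numerator and denominator: v_11(26/4961) = -2. Step 2 — apply |x|_p = p^{-v_p(x)} = 11^{2} = 121.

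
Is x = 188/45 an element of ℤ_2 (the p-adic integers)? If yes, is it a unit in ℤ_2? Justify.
x ∈ ℤ_2 but not a unit; v_2(x) = 2 > 0

ℤ_2 = {x ∈ ℚ_2 : v_2(x) ≥ 0} and ℤ_2^× = {x ∈ ℤ_2 : v_2(x) = 0}. Here v_2(188/45) = v_2(num) − v_2(den) = 2; compare against these criteria.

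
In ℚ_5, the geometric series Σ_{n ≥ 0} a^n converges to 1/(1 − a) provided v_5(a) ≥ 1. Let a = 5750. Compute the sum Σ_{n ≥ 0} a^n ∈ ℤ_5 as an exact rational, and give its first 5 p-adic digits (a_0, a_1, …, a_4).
Σ a^n = 1/(1 − a) = -1/5749;  first 5 digits = (1, 0, 0, 1, 4)

v_5(a) = 3 ≥ 1, so the series converges in ℤ_5 to 1/(1 − a) = 1/(1 − 5750) = -1/5749. Expand this rational in ℤ_5: compute digits iteratively via d_i = x_i mod 5, x_{i+1} = (x_i − d_i)/5. The first 5 digits are (1, 0, 0, 1, 4).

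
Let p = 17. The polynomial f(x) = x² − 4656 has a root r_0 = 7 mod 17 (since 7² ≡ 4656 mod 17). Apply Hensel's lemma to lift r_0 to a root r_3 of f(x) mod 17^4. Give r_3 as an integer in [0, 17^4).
r_3 = 77850 (mod 83521)

Hensel's recurrence: r_{i+1} = r_i − f(r_i)·(f′(r_i))^{-1} mod 17^{i+2}, with f′(x) = 2x. Iterate:
  r_0 = 7 (mod 17)
  r_1 = 109 (mod 289)
  r_2 = 4155 (mod 4913)
  r_3 = 77850 (mod 83521)
Final: r_3 = 77850, and one checks f(r_3) ≡ 0 mod 17^4.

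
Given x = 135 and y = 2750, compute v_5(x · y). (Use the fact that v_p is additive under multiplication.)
v_5(371250) = 4

v_p(x) = 1 (factor: 135 = 5^1 · 27); v_p(y) = 3 (factor: 2750 = 5^3 · 22). Additivity: v_p(xy) = v_p(x) + v_p(y) = 1 + 3 = 4. (Direct check: xy = 371250 = 5^4 · (594).)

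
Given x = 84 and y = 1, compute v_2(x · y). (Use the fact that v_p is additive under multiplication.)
v_2(84) = 2

v_p(x) = 2 (factor: 84 = 2^2 · 21); v_p(y) = 0 (factor: 1 = 2^0 · 1). Additivity: v_p(xy) = v_p(x) + v_p(y) = 2 + 0 = 2. (Direct check: xy = 84 = 2^2 · (21).)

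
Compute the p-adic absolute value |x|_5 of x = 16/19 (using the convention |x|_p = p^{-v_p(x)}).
|16/19|_5 = 1

Step 1 — compute v_5(x) by factoring powers of 5 out of the numerator and denominator: v_5(16/19) = 0. Step 2 — apply |x|_p = p^{-v_p(x)} = 5^{0} = 1.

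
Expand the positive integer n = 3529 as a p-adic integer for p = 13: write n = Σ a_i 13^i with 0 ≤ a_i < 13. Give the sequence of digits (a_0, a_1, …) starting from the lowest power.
(a_0, a_1, …) = (6, 11, 7, 1)

Repeated division by 13 gives the digits low-to-high: 3529 = 6 + 11·13^1 + 7·13^2 + 1·13^3. Digit sequence: (6, 11, 7, 1).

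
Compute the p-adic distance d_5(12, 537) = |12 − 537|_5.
d_5(12, 537) = 1/25

Step 1 — x − y = 12 − 537 = -525. Step 2 — v_5(-525) = 2 (factor: -525 = −(5^2 · 21); the sign does not affect v_p). Step 3 — |x − y|_5 = 5^{-2} = 1/25.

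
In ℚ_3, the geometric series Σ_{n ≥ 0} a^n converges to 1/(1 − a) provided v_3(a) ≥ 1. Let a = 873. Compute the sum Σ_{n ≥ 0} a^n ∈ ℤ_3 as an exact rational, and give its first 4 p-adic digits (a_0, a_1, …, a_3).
Σ a^n = 1/(1 − a) = -1/872;  first 4 digits = (1, 0, 1, 2)

v_3(a) = 2 ≥ 1, so the series converges in ℤ_3 to 1/(1 − a) = 1/(1 − 873) = -1/872. Expand this rational in ℤ_3: compute digits iteratively via d_i = x_i mod 3, x_{i+1} = (x_i − d_i)/3. The first 4 digits are (1, 0, 1, 2).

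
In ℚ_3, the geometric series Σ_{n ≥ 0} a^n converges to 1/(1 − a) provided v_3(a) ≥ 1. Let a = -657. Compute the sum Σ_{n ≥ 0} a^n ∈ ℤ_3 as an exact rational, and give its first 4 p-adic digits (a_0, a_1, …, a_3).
Σ a^n = 1/(1 − a) = 1/658;  first 4 digits = (1, 0, 2, 2)

v_3(a) = 2 ≥ 1, so the series converges in ℤ_3 to 1/(1 − a) = 1/(1 − (-657)) = 1/658. Expand this rational in ℤ_3: compute digits iteratively via d_i = x_i mod 3, x_{i+1} = (x_i − d_i)/3. The first 4 digits are (1, 0, 2, 2).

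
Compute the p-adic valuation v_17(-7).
v_17(-7) = 0

v_17(n) is the largest exponent k such that 17^k divides n. Factor out: -7 = -17^0 · 7. (Sign doesn't affect v_p.) So v_17(-7) = 0.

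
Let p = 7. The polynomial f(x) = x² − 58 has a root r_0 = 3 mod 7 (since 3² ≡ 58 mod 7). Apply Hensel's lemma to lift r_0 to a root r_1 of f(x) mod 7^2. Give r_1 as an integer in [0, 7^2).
r_1 = 3 (mod 49)

Hensel's recurrence: r_{i+1} = r_i − f(r_i)·(f′(r_i))^{-1} mod 7^{i+2}, with f′(x) = 2x. Iterate:
  r_0 = 3 (mod 7)
  r_1 = 3 (mod 49)
Final: r_1 = 3, and one checks f(r_1) ≡ 0 mod 7^2.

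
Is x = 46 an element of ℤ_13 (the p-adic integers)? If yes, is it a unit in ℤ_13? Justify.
x ∈ ℤ_13^× (unit); v_13(x) = 0

ℤ_13 = {x ∈ ℚ_13 : v_13(x) ≥ 0} and ℤ_13^× = {x ∈ ℤ_13 : v_13(x) = 0}. Here v_13(46) = v_13(num) − v_13(den) = 0; compare against these criteria.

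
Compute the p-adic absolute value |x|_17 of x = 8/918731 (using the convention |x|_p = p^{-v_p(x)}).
|8/918731|_17 = 83521

Step 1 — compute v_17(x) by factoring powers of 17 out of the numerator and denominator: v_17(8/918731) = -4. Step 2 — apply |x|_p = p^{-v_p(x)} = 17^{4} = 83521.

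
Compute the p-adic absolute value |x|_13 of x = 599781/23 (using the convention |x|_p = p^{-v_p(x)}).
|599781/23|_13 = 1/28561

Step 1 — compute v_13(x) by factoring powers of 13 out of the numerator and denominator: v_13(599781/23) = 4. Step 2 — apply |x|_p = p^{-v_p(x)} = 13^{-4} = 1/28561.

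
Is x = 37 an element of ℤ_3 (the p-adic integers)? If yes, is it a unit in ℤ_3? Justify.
x ∈ ℤ_3^× (unit); v_3(x) = 0

ℤ_3 = {x ∈ ℚ_3 : v_3(x) ≥ 0} and ℤ_3^× = {x ∈ ℤ_3 : v_3(x) = 0}. Here v_3(37) = v_3(num) − v_3(den) = 0; compare against these criteria.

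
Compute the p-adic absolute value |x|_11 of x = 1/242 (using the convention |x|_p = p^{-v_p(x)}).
|1/242|_11 = 121

Step 1 — compute v_11(x) by factoring powers of 11 out of the numerator and denominator: v_11(1/242) = -2. Step 2 — apply |x|_p = p^{-v_p(x)} = 11^{2} = 121.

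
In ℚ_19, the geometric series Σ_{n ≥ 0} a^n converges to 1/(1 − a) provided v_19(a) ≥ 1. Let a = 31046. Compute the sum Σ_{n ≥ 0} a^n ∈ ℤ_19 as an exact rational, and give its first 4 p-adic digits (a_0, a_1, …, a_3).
Σ a^n = 1/(1 − a) = -1/31045;  first 4 digits = (1, 0, 10, 4)

v_19(a) = 2 ≥ 1, so the series converges in ℤ_19 to 1/(1 − a) = 1/(1 − 31046) = -1/31045. Expand this rational in ℤ_19: compute digits iteratively via d_i = x_i mod 19, x_{i+1} = (x_i − d_i)/19. The first 4 digits are (1, 0, 10, 4).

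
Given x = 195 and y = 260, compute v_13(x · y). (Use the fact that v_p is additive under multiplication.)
v_13(50700) = 2

v_p(x) = 1 (factor: 195 = 13^1 · 15); v_p(y) = 1 (factor: 260 = 13^1 · 20). Additivity: v_p(xy) = v_p(x) + v_p(y) = 1 + 1 = 2. (Direct check: xy = 50700 = 13^2 · (300).)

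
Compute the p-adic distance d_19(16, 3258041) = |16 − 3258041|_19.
d_19(16, 3258041) = 1/130321

Step 1 — x − y = 16 − 3258041 = -3258025. Step 2 — v_19(-3258025) = 4 (factor: -3258025 = −(19^4 · 25); the sign does not affect v_p). Step 3 — |x − y|_19 = 19^{-4} = 1/130321.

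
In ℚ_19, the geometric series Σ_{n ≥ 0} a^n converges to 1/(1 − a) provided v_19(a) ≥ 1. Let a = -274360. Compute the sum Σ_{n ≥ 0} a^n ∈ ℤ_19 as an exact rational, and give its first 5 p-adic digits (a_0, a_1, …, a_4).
Σ a^n = 1/(1 − a) = 1/274361;  first 5 digits = (1, 0, 0, 17, 16)

v_19(a) = 3 ≥ 1, so the series converges in ℤ_19 to 1/(1 − a) = 1/(1 − (-274360)) = 1/274361. Expand this rational in ℤ_19: compute digits iteratively via d_i = x_i mod 19, x_{i+1} = (x_i − d_i)/19. The first 5 digits are (1, 0, 0, 17, 16).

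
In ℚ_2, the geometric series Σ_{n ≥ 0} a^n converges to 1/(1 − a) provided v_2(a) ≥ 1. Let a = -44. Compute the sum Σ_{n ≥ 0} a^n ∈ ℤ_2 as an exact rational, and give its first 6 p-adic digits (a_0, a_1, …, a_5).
Σ a^n = 1/(1 − a) = 1/45;  first 6 digits = (1, 0, 1, 0, 0, 1)

v_2(a) = 2 ≥ 1, so the series converges in ℤ_2 to 1/(1 − a) = 1/(1 − (-44)) = 1/45. Expand this rational in ℤ_2: compute digits iteratively via d_i = x_i mod 2, x_{i+1} = (x_i − d_i)/2. The first 6 digits are (1, 0, 1, 0, 0, 1).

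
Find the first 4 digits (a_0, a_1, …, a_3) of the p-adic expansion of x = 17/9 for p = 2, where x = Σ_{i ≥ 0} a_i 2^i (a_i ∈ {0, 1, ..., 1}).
(a_0, …, a_3) = (1, 0, 0, 1)

v_2(17/9) = 0 (numerator and denominator both coprime to 2), so x ∈ ℤ_2^×. Compute digits iteratively via a_i = x_i mod 2, x_{i+1} = (x_i − a_i)/2, with x_0 = x:
  x_0 = 17/9;  a_0 = 1;  x_1 = (x_0 − 1)/2 = 4/9
  x_1 = 4/9;  a_1 = 0;  x_2 = (x_1 − 0)/2 = 2/9
  x_2 = 2/9;  a_2 = 0;  x_3 = (x_2 − 0)/2 = 1/9
  x_3 = 1/9;  a_3 = 1;  x_4 = (x_3 − 1)/2 = -4/9
Digits: (1, 0, 0, 1).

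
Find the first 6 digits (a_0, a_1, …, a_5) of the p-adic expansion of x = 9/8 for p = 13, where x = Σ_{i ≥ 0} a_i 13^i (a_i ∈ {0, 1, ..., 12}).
(a_0, …, a_5) = (6, 11, 4, 11, 4, 11)

v_13(9/8) = 0 (numerator and denominator both coprime to 13), so x ∈ ℤ_13^×. Compute digits iteratively via a_i = x_i mod 13, x_{i+1} = (x_i − a_i)/13, with x_0 = x:
  x_0 = 9/8;  a_0 = 6;  x_1 = (x_0 − 6)/13 = -3/8
  x_1 = -3/8;  a_1 = 11;  x_2 = (x_1 − 11)/13 = -7/8
  x_2 = -7/8;  a_2 = 4;  x_3 = (x_2 − 4)/13 = -3/8
  x_3 = -3/8;  a_3 = 11;  x_4 = (x_3 − 11)/13 = -7/8
  x_4 = -7/8;  a_4 = 4;  x_5 = (x_4 − 4)/13 = -3/8
  x_5 = -3/8;  a_5 = 11;  x_6 = (x_5 − 11)/13 = -7/8
Digits: (6, 11, 4, 11, 4, 11).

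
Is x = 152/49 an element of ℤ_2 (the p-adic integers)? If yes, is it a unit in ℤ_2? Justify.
x ∈ ℤ_2 but not a unit; v_2(x) = 3 > 0

ℤ_2 = {x ∈ ℚ_2 : v_2(x) ≥ 0} and ℤ_2^× = {x ∈ ℤ_2 : v_2(x) = 0}. Here v_2(152/49) = v_2(num) − v_2(den) = 3; compare against these criteria.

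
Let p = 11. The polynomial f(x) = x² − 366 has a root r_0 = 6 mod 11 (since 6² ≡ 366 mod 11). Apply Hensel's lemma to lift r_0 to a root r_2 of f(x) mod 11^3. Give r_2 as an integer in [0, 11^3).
r_2 = 941 (mod 1331)

Hensel's recurrence: r_{i+1} = r_i − f(r_i)·(f′(r_i))^{-1} mod 11^{i+2}, with f′(x) = 2x. Iterate:
  r_0 = 6 (mod 11)
  r_1 = 94 (mod 121)
  r_2 = 941 (mod 1331)
Final: r_2 = 941, and one checks f(r_2) ≡ 0 mod 11^3.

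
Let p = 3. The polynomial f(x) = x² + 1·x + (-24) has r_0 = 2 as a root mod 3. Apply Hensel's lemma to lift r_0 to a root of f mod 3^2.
r_1 = 2 (mod 9)

Hensel: r_{i+1} = r_i − f(r_i)·(f′(r_i))^{-1} mod 3^{i+2}, f′(x) = 2x + 1. Iterate:
  r_0 = 2 (mod 3)
  r_1 = 2 (mod 9)
Final: r = 2 satisfies f(r) ≡ 0 mod 3^2.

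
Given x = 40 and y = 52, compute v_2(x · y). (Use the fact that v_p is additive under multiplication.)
v_2(2080) = 5

v_p(x) = 3 (factor: 40 = 2^3 · 5); v_p(y) = 2 (factor: 52 = 2^2 · 13). Additivity: v_p(xy) = v_p(x) + v_p(y) = 3 + 2 = 5. (Direct check: xy = 2080 = 2^5 · (65).)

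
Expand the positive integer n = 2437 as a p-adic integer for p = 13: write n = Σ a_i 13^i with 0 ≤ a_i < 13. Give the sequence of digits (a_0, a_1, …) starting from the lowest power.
(a_0, a_1, …) = (6, 5, 1, 1)

Repeated division by 13 gives the digits low-to-high: 2437 = 6 + 5·13^1 + 1·13^2 + 1·13^3. Digit sequence: (6, 5, 1, 1).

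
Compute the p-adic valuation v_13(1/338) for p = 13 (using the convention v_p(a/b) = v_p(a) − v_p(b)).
v_13(1/338) = -2

Factor powers of 13 from the numerator and denominator of the reduced fraction: 1 = 13^0 · 1 and 338 = 13^2 · 2. Apply v_p(a/b) = v_p(a) − v_p(b): v_13(1/338) = 0 − 2 = -2.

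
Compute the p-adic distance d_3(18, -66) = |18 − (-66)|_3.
d_3(18, -66) = 1/3

Step 1 — x − y = 18 − (-66) = 84. Step 2 — v_3(84) = 1 (factor: 84 = (3^1 · 28); the sign does not affect v_p). Step 3 — |x − y|_3 = 3^{-1} = 1/3.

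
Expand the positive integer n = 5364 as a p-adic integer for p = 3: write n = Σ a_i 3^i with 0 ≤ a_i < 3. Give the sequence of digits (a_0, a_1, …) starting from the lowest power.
(a_0, a_1, …) = (0, 0, 2, 0, 0, 1, 1, 2)

Repeated division by 3 gives the digits low-to-high: 5364 = 2·3^2 + 1·3^5 + 1·3^6 + 2·3^7. Digit sequence: (0, 0, 2, 0, 0, 1, 1, 2).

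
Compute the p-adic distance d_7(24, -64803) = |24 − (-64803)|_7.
d_7(24, -64803) = 1/2401

Step 1 — x − y = 24 − (-64803) = 64827. Step 2 — v_7(64827) = 4 (factor: 64827 = (7^4 · 27); the sign does not affect v_p). Step 3 — |x − y|_7 = 7^{-4} = 1/2401.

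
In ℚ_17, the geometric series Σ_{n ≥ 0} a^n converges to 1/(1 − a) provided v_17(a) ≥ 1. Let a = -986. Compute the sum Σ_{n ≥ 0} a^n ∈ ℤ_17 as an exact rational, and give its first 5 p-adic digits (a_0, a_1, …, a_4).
Σ a^n = 1/(1 − a) = 1/987;  first 5 digits = (1, 10, 11, 7, 13)

v_17(a) = 1 ≥ 1, so the series converges in ℤ_17 to 1/(1 − a) = 1/(1 − (-986)) = 1/987. Expand this rational in ℤ_17: compute digits iteratively via d_i = x_i mod 17, x_{i+1} = (x_i − d_i)/17. The first 5 digits are (1, 10, 11, 7, 13).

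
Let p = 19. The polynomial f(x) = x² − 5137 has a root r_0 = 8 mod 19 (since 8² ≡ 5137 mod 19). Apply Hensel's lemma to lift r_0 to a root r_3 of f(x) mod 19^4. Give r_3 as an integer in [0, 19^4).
r_3 = 10230 (mod 130321)

Hensel's recurrence: r_{i+1} = r_i − f(r_i)·(f′(r_i))^{-1} mod 19^{i+2}, with f′(x) = 2x. Iterate:
  r_0 = 8 (mod 19)
  r_1 = 122 (mod 361)
  r_2 = 3371 (mod 6859)
  r_3 = 10230 (mod 130321)
Final: r_3 = 10230, and one checks f(r_3) ≡ 0 mod 19^4.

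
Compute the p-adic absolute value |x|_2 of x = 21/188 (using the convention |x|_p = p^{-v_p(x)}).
|21/188|_2 = 4

Step 1 — compute v_2(x) by factoring powers of 2 out of the numerator and denominator: v_2(21/188) = -2. Step 2 — apply |x|_p = p^{-v_p(x)} = 2^{2} = 4.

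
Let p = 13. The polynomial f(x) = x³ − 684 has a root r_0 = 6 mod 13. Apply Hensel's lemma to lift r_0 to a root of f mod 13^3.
r_2 = 292 (mod 2197)

Hensel: r_{i+1} = r_i − f(r_i)/f′(r_i) mod 13^{i+2}, where f′(x) = 3x². Iterate:
  r_0 = 6 (mod 13)
  r_1 = 123 (mod 169)
  r_2 = 292 (mod 2197)
Final: r = 292 with f(r) ≡ 0 mod 13^3.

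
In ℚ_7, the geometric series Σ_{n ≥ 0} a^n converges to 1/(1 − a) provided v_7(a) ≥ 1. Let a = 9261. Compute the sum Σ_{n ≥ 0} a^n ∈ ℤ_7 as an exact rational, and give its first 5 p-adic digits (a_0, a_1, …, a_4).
Σ a^n = 1/(1 − a) = -1/9260;  first 5 digits = (1, 0, 0, 6, 3)

v_7(a) = 3 ≥ 1, so the series converges in ℤ_7 to 1/(1 − a) = 1/(1 − 9261) = -1/9260. Expand this rational in ℤ_7: compute digits iteratively via d_i = x_i mod 7, x_{i+1} = (x_i − d_i)/7. The first 5 digits are (1, 0, 0, 6, 3).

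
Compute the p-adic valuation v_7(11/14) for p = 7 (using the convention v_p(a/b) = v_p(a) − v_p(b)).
v_7(11/14) = -1

Factor powers of 7 from the numerator and denominator of the reduced fraction: 11 = 7^0 · 11 and 14 = 7^1 · 2. Apply v_p(a/b) = v_p(a) − v_p(b): v_7(11/14) = 0 − 1 = -1.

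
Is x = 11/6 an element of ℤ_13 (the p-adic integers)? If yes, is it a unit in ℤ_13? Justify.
x ∈ ℤ_13^× (unit); v_13(x) = 0

ℤ_13 = {x ∈ ℚ_13 : v_13(x) ≥ 0} and ℤ_13^× = {x ∈ ℤ_13 : v_13(x) = 0}. Here v_13(11/6) = v_13(num) − v_13(den) = 0; compare against these criteria.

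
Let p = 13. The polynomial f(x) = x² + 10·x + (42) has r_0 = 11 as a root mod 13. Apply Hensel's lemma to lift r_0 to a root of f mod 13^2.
r_1 = 50 (mod 169)

Hensel: r_{i+1} = r_i − f(r_i)·(f′(r_i))^{-1} mod 13^{i+2}, f′(x) = 2x + 10. Iterate:
  r_0 = 11 (mod 13)
  r_1 = 50 (mod 169)
Final: r = 50 satisfies f(r) ≡ 0 mod 13^2.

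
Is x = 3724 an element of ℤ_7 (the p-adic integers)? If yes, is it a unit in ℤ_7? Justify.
x ∈ ℤ_7 but not a unit; v_7(x) = 2 > 0

ℤ_7 = {x ∈ ℚ_7 : v_7(x) ≥ 0} and ℤ_7^× = {x ∈ ℤ_7 : v_7(x) = 0}. Here v_7(3724) = v_7(num) − v_7(den) = 2; compare against these criteria.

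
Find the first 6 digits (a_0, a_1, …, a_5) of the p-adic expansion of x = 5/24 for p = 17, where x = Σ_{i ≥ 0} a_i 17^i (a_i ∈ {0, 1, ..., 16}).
(a_0, …, a_5) = (8, 13, 7, 13, 7, 13)

v_17(5/24) = 0 (numerator and denominator both coprime to 17), so x ∈ ℤ_17^×. Compute digits iteratively via a_i = x_i mod 17, x_{i+1} = (x_i − a_i)/17, with x_0 = x:
  x_0 = 5/24;  a_0 = 8;  x_1 = (x_0 − 8)/17 = -11/24
  x_1 = -11/24;  a_1 = 13;  x_2 = (x_1 − 13)/17 = -19/24
  x_2 = -19/24;  a_2 = 7;  x_3 = (x_2 − 7)/17 = -11/24
  x_3 = -11/24;  a_3 = 13;  x_4 = (x_3 − 13)/17 = -19/24
  x_4 = -19/24;  a_4 = 7;  x_5 = (x_4 − 7)/17 = -11/24
  x_5 = -11/24;  a_5 = 13;  x_6 = (x_5 − 13)/17 = -19/24
Digits: (8, 13, 7, 13, 7, 13).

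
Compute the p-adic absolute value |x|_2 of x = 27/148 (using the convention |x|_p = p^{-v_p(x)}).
|27/148|_2 = 4

Step 1 — compute v_2(x) by factoring powers of 2 out of the numerator and denominator: v_2(27/148) = -2. Step 2 — apply |x|_p = p^{-v_p(x)} = 2^{2} = 4.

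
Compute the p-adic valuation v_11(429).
v_11(429) = 1

v_11(n) is the largest exponent k such that 11^k divides n. Factor out: 429 = 11^1 · 39. (Sign doesn't affect v_p.) So v_11(429) = 1.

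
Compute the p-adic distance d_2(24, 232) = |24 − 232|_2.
d_2(24, 232) = 1/16

Step 1 — x − y = 24 − 232 = -208. Step 2 — v_2(-208) = 4 (factor: -208 = −(2^4 · 13); the sign does not affect v_p). Step 3 — |x − y|_2 = 2^{-4} = 1/16.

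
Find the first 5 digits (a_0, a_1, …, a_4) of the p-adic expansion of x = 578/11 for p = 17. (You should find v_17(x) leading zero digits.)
(a_0, …, a_4) = (0, 0, 11, 4, 9)

v_17(578/11) = 2, so a_0 = ... = a_1 = 0. Factor out: x = 17^2 · u with u = 2/11 a unit in ℤ_17. Expand u iteratively via a_{v+i} = u_i mod 17, u_{i+1} = (u_i − a_{v+i})/17:
  u_0 = 2/11;  a_2 = 11;  u_1 = (u_0 − 11)/17 = -7/11
  u_1 = -7/11;  a_3 = 4;  u_2 = (u_1 − 4)/17 = -3/11
  u_2 = -3/11;  a_4 = 9;  u_3 = (u_2 − 9)/17 = -6/11
Digits: (0, 0, 11, 4, 9).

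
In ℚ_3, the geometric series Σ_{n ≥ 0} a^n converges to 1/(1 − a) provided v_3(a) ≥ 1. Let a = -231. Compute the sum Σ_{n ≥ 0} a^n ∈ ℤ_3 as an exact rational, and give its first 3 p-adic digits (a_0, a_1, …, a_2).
Σ a^n = 1/(1 − a) = 1/232;  first 3 digits = (1, 1, 2)

v_3(a) = 1 ≥ 1, so the series converges in ℤ_3 to 1/(1 − a) = 1/(1 − (-231)) = 1/232. Expand this rational in ℤ_3: compute digits iteratively via d_i = x_i mod 3, x_{i+1} = (x_i − d_i)/3. The first 3 digits are (1, 1, 2).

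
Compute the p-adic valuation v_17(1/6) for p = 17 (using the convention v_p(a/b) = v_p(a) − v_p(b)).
v_17(1/6) = 0

Factor powers of 17 from the numerator and denominator of the reduced fraction: 1 = 17^0 · 1 and 6 = 17^0 · 6. Apply v_p(a/b) = v_p(a) − v_p(b): v_17(1/6) = 0 − 0 = 0.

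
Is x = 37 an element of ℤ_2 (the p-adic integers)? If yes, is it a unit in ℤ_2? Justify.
x ∈ ℤ_2^× (unit); v_2(x) = 0

ℤ_2 = {x ∈ ℚ_2 : v_2(x) ≥ 0} and ℤ_2^× = {x ∈ ℤ_2 : v_2(x) = 0}. Here v_2(37) = v_2(num) − v_2(den) = 0; compare against these criteria.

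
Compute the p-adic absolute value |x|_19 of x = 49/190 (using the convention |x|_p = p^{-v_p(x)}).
|49/190|_19 = 19

Step 1 — compute v_19(x) by factoring powers of 19 out of the numerator and denominator: v_19(49/190) = -1. Step 2 — apply |x|_p = p^{-v_p(x)} = 19^{1} = 19.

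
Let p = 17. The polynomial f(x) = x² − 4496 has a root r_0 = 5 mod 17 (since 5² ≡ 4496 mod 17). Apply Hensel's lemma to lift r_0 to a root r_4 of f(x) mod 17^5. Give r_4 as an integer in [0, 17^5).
r_4 = 358552 (mod 1419857)

Hensel's recurrence: r_{i+1} = r_i − f(r_i)·(f′(r_i))^{-1} mod 17^{i+2}, with f′(x) = 2x. Iterate:
  r_0 = 5 (mod 17)
  r_1 = 192 (mod 289)
  r_2 = 4816 (mod 4913)
  r_3 = 24468 (mod 83521)
  r_4 = 358552 (mod 1419857)
Final: r_4 = 358552, and one checks f(r_4) ≡ 0 mod 17^5.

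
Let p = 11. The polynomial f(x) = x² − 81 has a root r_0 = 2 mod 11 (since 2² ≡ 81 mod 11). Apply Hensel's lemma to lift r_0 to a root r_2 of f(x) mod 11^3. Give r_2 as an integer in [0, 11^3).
r_2 = 1322 (mod 1331)

Hensel's recurrence: r_{i+1} = r_i − f(r_i)·(f′(r_i))^{-1} mod 11^{i+2}, with f′(x) = 2x. Iterate:
  r_0 = 2 (mod 11)
  r_1 = 112 (mod 121)
  r_2 = 1322 (mod 1331)
Final: r_2 = 1322, and one checks f(r_2) ≡ 0 mod 11^3.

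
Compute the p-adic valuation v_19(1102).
v_19(1102) = 1

v_19(n) is the largest exponent k such that 19^k divides n. Factor out: 1102 = 19^1 · 58. (Sign doesn't affect v_p.) So v_19(1102) = 1.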